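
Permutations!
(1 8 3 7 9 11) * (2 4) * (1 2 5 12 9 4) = [0, 8, 1, 7, 5, 12, 6, 4, 3, 11, 10, 2, 9] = (1 8 3 7 4 5 12 9 11 2)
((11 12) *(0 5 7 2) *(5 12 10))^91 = ((0 12 11 10 5 7 2))^91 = (12)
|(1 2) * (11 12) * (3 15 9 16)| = |(1 2)(3 15 9 16)(11 12)| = 4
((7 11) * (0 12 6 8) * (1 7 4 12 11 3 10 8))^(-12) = (0 10 7 6 4)(1 12 11 8 3)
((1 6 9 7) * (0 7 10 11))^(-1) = ((0 7 1 6 9 10 11))^(-1) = (0 11 10 9 6 1 7)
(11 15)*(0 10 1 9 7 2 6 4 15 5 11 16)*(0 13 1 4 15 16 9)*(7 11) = [10, 0, 6, 3, 16, 7, 15, 2, 8, 11, 4, 5, 12, 1, 14, 9, 13] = (0 10 4 16 13 1)(2 6 15 9 11 5 7)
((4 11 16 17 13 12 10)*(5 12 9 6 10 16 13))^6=((4 11 13 9 6 10)(5 12 16 17))^6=(5 16)(12 17)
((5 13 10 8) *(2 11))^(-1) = (2 11)(5 8 10 13)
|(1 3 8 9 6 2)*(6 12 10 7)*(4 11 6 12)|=24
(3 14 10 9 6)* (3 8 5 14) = (5 14 10 9 6 8) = [0, 1, 2, 3, 4, 14, 8, 7, 5, 6, 9, 11, 12, 13, 10]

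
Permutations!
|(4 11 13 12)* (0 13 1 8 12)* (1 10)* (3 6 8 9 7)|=10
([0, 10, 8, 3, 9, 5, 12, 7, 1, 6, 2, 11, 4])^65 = [0, 10, 8, 3, 9, 5, 12, 7, 1, 6, 2, 11, 4]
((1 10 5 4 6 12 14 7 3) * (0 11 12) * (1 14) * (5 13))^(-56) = ((0 11 12 1 10 13 5 4 6)(3 14 7))^(-56) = (0 4 13 1 11 6 5 10 12)(3 14 7)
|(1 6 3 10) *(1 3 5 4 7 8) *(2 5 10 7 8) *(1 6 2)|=9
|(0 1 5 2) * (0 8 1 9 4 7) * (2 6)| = 20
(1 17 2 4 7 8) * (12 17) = [0, 12, 4, 3, 7, 5, 6, 8, 1, 9, 10, 11, 17, 13, 14, 15, 16, 2] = (1 12 17 2 4 7 8)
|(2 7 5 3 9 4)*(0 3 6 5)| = 6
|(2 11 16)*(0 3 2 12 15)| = 7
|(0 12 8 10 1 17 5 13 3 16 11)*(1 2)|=12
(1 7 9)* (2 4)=(1 7 9)(2 4)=[0, 7, 4, 3, 2, 5, 6, 9, 8, 1]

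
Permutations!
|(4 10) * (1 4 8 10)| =|(1 4)(8 10)| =2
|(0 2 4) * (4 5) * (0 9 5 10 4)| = |(0 2 10 4 9 5)| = 6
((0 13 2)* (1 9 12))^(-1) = ((0 13 2)(1 9 12))^(-1) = (0 2 13)(1 12 9)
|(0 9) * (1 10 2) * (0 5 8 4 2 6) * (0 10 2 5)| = |(0 9)(1 2)(4 5 8)(6 10)| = 6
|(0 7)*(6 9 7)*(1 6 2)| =6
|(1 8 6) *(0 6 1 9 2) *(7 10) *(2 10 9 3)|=|(0 6 3 2)(1 8)(7 9 10)|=12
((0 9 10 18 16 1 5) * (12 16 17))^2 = ((0 9 10 18 17 12 16 1 5))^2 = (0 10 17 16 5 9 18 12 1)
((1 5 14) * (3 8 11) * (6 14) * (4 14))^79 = (1 14 4 6 5)(3 8 11)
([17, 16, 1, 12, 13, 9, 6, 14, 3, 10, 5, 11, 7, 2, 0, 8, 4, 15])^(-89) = (0 14 7 12 3 8 15 17)(1 16 4 13 2)(5 9 10)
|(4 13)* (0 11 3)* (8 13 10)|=|(0 11 3)(4 10 8 13)|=12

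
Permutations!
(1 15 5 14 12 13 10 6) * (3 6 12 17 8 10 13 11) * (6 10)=[0, 15, 2, 10, 4, 14, 1, 7, 6, 9, 12, 3, 11, 13, 17, 5, 16, 8]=(1 15 5 14 17 8 6)(3 10 12 11)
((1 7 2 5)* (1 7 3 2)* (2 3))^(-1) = ((1 2 5 7))^(-1) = (1 7 5 2)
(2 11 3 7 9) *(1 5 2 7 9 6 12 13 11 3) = [0, 5, 3, 9, 4, 2, 12, 6, 8, 7, 10, 1, 13, 11] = (1 5 2 3 9 7 6 12 13 11)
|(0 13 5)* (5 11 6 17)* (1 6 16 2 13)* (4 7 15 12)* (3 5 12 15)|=|(0 1 6 17 12 4 7 3 5)(2 13 11 16)|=36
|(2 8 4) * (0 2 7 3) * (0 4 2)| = 6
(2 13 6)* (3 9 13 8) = [0, 1, 8, 9, 4, 5, 2, 7, 3, 13, 10, 11, 12, 6] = (2 8 3 9 13 6)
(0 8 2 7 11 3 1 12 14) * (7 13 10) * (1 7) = (0 8 2 13 10 1 12 14)(3 7 11) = [8, 12, 13, 7, 4, 5, 6, 11, 2, 9, 1, 3, 14, 10, 0]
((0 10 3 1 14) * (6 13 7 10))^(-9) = ((0 6 13 7 10 3 1 14))^(-9) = (0 14 1 3 10 7 13 6)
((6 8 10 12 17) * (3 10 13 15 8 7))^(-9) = ((3 10 12 17 6 7)(8 13 15))^(-9) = (3 17)(6 10)(7 12)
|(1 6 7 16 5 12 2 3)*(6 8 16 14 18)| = 28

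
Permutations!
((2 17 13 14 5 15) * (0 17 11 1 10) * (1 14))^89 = ((0 17 13 1 10)(2 11 14 5 15))^89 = (0 10 1 13 17)(2 15 5 14 11)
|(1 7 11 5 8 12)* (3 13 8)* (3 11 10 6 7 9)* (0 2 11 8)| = |(0 2 11 5 8 12 1 9 3 13)(6 7 10)| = 30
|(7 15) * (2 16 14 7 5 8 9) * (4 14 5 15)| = 15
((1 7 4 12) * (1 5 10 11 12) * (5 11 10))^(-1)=(1 4 7)(11 12)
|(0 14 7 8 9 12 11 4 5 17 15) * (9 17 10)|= |(0 14 7 8 17 15)(4 5 10 9 12 11)|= 6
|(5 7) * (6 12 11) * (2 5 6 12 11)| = 6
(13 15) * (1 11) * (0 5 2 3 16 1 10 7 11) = (0 5 2 3 16 1)(7 11 10)(13 15) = [5, 0, 3, 16, 4, 2, 6, 11, 8, 9, 7, 10, 12, 15, 14, 13, 1]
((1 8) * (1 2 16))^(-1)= (1 16 2 8)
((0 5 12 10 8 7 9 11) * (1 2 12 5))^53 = (0 11 9 7 8 10 12 2 1)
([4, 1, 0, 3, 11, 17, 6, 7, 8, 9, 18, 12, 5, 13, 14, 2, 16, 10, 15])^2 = (0 11 5 10 15)(2 4 12 17 18)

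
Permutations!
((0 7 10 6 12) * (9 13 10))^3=((0 7 9 13 10 6 12))^3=(0 13 12 9 6 7 10)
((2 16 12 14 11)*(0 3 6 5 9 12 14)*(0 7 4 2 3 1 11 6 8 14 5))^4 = ((0 1 11 3 8 14 6)(2 16 5 9 12 7 4))^4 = (0 8 1 14 11 6 3)(2 12 16 7 5 4 9)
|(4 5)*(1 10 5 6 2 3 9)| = 8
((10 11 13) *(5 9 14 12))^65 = (5 9 14 12)(10 13 11)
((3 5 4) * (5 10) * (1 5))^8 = ((1 5 4 3 10))^8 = (1 3 5 10 4)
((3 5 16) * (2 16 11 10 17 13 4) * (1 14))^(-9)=(17)(1 14)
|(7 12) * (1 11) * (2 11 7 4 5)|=|(1 7 12 4 5 2 11)|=7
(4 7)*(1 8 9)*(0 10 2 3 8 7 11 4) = (0 10 2 3 8 9 1 7)(4 11) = [10, 7, 3, 8, 11, 5, 6, 0, 9, 1, 2, 4]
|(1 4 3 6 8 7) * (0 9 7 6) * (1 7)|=|(0 9 1 4 3)(6 8)|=10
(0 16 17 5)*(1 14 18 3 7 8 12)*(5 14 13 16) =(0 5)(1 13 16 17 14 18 3 7 8 12) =[5, 13, 2, 7, 4, 0, 6, 8, 12, 9, 10, 11, 1, 16, 18, 15, 17, 14, 3]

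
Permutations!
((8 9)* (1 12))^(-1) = ((1 12)(8 9))^(-1) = (1 12)(8 9)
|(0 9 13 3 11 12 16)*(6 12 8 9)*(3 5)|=|(0 6 12 16)(3 11 8 9 13 5)|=12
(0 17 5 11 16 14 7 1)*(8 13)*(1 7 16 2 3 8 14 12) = [17, 0, 3, 8, 4, 11, 6, 7, 13, 9, 10, 2, 1, 14, 16, 15, 12, 5] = (0 17 5 11 2 3 8 13 14 16 12 1)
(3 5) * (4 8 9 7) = (3 5)(4 8 9 7) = [0, 1, 2, 5, 8, 3, 6, 4, 9, 7]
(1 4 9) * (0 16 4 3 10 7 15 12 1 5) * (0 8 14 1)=(0 16 4 9 5 8 14 1 3 10 7 15 12)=[16, 3, 2, 10, 9, 8, 6, 15, 14, 5, 7, 11, 0, 13, 1, 12, 4]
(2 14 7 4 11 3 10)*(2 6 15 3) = (2 14 7 4 11)(3 10 6 15) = [0, 1, 14, 10, 11, 5, 15, 4, 8, 9, 6, 2, 12, 13, 7, 3]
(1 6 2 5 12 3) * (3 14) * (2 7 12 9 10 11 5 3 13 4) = (1 6 7 12 14 13 4 2 3)(5 9 10 11) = [0, 6, 3, 1, 2, 9, 7, 12, 8, 10, 11, 5, 14, 4, 13]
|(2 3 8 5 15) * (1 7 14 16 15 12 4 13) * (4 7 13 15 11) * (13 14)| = 13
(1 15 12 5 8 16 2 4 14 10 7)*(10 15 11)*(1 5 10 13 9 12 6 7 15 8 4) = [0, 11, 1, 3, 14, 4, 7, 5, 16, 12, 15, 13, 10, 9, 8, 6, 2] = (1 11 13 9 12 10 15 6 7 5 4 14 8 16 2)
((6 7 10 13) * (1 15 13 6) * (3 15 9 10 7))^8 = (1 9 10 6 3 15 13)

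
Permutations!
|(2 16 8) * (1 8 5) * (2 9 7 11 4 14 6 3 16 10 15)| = 33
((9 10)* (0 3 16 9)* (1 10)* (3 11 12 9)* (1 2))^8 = (16)(0 11 12 9 2 1 10)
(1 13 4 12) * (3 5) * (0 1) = [1, 13, 2, 5, 12, 3, 6, 7, 8, 9, 10, 11, 0, 4] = (0 1 13 4 12)(3 5)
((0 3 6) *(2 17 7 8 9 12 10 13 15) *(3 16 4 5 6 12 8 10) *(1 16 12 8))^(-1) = ((0 12 3 8 9 1 16 4 5 6)(2 17 7 10 13 15))^(-1) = (0 6 5 4 16 1 9 8 3 12)(2 15 13 10 7 17)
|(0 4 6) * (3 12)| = |(0 4 6)(3 12)| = 6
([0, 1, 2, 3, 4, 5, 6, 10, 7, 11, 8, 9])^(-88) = (11)(7 8 10)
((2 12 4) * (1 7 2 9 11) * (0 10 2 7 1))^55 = (0 11 9 4 12 2 10)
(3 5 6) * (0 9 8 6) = (0 9 8 6 3 5) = [9, 1, 2, 5, 4, 0, 3, 7, 6, 8]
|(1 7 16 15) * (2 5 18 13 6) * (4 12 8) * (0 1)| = |(0 1 7 16 15)(2 5 18 13 6)(4 12 8)| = 15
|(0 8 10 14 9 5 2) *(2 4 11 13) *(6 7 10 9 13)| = |(0 8 9 5 4 11 6 7 10 14 13 2)| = 12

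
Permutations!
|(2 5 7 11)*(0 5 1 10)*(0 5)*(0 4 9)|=6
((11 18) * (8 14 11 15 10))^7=((8 14 11 18 15 10))^7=(8 14 11 18 15 10)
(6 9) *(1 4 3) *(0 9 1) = [9, 4, 2, 0, 3, 5, 1, 7, 8, 6] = (0 9 6 1 4 3)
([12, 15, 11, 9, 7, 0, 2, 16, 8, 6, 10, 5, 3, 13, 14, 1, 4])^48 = [0, 1, 2, 3, 4, 5, 6, 7, 8, 9, 10, 11, 12, 13, 14, 15, 16]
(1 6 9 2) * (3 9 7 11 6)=(1 3 9 2)(6 7 11)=[0, 3, 1, 9, 4, 5, 7, 11, 8, 2, 10, 6]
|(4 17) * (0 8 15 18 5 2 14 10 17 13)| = |(0 8 15 18 5 2 14 10 17 4 13)| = 11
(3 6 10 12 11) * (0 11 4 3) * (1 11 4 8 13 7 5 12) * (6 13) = [4, 11, 2, 13, 3, 12, 10, 5, 6, 9, 1, 0, 8, 7] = (0 4 3 13 7 5 12 8 6 10 1 11)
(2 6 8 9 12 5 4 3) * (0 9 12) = (0 9)(2 6 8 12 5 4 3) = [9, 1, 6, 2, 3, 4, 8, 7, 12, 0, 10, 11, 5]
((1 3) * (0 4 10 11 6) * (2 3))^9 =((0 4 10 11 6)(1 2 3))^9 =(0 6 11 10 4)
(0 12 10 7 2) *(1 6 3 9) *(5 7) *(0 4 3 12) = [0, 6, 4, 9, 3, 7, 12, 2, 8, 1, 5, 11, 10] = (1 6 12 10 5 7 2 4 3 9)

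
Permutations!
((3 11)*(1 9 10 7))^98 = (11)(1 10)(7 9)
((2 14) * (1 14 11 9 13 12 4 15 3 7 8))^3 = (1 11 12 3)(2 13 15 8)(4 7 14 9)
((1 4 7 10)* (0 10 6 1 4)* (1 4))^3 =((0 10 1)(4 7 6))^3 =(10)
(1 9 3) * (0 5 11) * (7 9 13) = [5, 13, 2, 1, 4, 11, 6, 9, 8, 3, 10, 0, 12, 7] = (0 5 11)(1 13 7 9 3)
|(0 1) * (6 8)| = |(0 1)(6 8)| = 2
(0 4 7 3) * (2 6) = [4, 1, 6, 0, 7, 5, 2, 3] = (0 4 7 3)(2 6)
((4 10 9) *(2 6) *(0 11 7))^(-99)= (11)(2 6)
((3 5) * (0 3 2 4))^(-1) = (0 4 2 5 3)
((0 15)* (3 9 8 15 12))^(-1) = ((0 12 3 9 8 15))^(-1) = (0 15 8 9 3 12)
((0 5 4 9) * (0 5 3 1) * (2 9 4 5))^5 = ((0 3 1)(2 9))^5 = (0 1 3)(2 9)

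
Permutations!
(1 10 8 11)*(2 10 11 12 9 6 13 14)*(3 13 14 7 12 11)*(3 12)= (1 12 9 6 14 2 10 8 11)(3 13 7)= [0, 12, 10, 13, 4, 5, 14, 3, 11, 6, 8, 1, 9, 7, 2]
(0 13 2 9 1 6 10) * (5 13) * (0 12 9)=(0 5 13 2)(1 6 10 12 9)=[5, 6, 0, 3, 4, 13, 10, 7, 8, 1, 12, 11, 9, 2]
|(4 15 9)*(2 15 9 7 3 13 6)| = 6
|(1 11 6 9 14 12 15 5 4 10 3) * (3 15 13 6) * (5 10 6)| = |(1 11 3)(4 6 9 14 12 13 5)(10 15)| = 42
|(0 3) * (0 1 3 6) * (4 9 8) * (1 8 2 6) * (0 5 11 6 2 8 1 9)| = 12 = |(0 9 8 4)(1 3)(5 11 6)|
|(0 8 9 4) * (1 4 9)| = 4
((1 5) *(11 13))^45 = (1 5)(11 13)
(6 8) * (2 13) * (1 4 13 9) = (1 4 13 2 9)(6 8) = [0, 4, 9, 3, 13, 5, 8, 7, 6, 1, 10, 11, 12, 2]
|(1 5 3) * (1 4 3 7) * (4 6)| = |(1 5 7)(3 6 4)| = 3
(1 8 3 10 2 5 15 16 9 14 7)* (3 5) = (1 8 5 15 16 9 14 7)(2 3 10) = [0, 8, 3, 10, 4, 15, 6, 1, 5, 14, 2, 11, 12, 13, 7, 16, 9]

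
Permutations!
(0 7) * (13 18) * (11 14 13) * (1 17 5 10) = (0 7)(1 17 5 10)(11 14 13 18) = [7, 17, 2, 3, 4, 10, 6, 0, 8, 9, 1, 14, 12, 18, 13, 15, 16, 5, 11]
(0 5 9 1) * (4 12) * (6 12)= [5, 0, 2, 3, 6, 9, 12, 7, 8, 1, 10, 11, 4]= (0 5 9 1)(4 6 12)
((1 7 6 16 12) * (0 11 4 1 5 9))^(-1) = (0 9 5 12 16 6 7 1 4 11)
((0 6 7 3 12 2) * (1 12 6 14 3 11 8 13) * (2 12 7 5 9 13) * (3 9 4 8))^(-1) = ((0 14 9 13 1 7 11 3 6 5 4 8 2))^(-1) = (0 2 8 4 5 6 3 11 7 1 13 9 14)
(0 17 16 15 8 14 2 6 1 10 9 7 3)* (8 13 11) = (0 17 16 15 13 11 8 14 2 6 1 10 9 7 3) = [17, 10, 6, 0, 4, 5, 1, 3, 14, 7, 9, 8, 12, 11, 2, 13, 15, 16]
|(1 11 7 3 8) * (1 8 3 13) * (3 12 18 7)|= 7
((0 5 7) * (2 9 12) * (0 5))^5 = (2 12 9)(5 7)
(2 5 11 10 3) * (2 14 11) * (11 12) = (2 5)(3 14 12 11 10) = [0, 1, 5, 14, 4, 2, 6, 7, 8, 9, 3, 10, 11, 13, 12]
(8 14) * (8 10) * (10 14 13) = (14)(8 13 10) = [0, 1, 2, 3, 4, 5, 6, 7, 13, 9, 8, 11, 12, 10, 14]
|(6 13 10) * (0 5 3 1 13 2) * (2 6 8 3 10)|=|(0 5 10 8 3 1 13 2)|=8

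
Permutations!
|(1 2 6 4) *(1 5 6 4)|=5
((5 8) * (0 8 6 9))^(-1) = ((0 8 5 6 9))^(-1) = (0 9 6 5 8)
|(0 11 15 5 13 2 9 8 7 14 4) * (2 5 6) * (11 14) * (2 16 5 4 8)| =22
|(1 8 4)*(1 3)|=4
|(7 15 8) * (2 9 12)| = 3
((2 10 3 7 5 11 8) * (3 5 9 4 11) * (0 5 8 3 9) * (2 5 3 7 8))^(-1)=((0 3 8 5 9 4 11 7)(2 10))^(-1)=(0 7 11 4 9 5 8 3)(2 10)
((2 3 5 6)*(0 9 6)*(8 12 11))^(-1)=((0 9 6 2 3 5)(8 12 11))^(-1)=(0 5 3 2 6 9)(8 11 12)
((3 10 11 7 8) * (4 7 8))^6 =((3 10 11 8)(4 7))^6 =(3 11)(8 10)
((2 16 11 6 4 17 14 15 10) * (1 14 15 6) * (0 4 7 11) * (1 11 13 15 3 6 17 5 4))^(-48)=((0 1 14 17 3 6 7 13 15 10 2 16)(4 5))^(-48)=(17)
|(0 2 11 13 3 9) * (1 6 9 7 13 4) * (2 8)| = |(0 8 2 11 4 1 6 9)(3 7 13)| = 24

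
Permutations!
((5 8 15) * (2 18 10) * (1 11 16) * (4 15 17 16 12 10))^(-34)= ((1 11 12 10 2 18 4 15 5 8 17 16))^(-34)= (1 12 2 4 5 17)(8 16 11 10 18 15)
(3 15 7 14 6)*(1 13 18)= [0, 13, 2, 15, 4, 5, 3, 14, 8, 9, 10, 11, 12, 18, 6, 7, 16, 17, 1]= (1 13 18)(3 15 7 14 6)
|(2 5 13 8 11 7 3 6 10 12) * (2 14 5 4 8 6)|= |(2 4 8 11 7 3)(5 13 6 10 12 14)|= 6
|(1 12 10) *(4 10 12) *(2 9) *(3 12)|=|(1 4 10)(2 9)(3 12)|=6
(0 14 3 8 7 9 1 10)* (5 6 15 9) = [14, 10, 2, 8, 4, 6, 15, 5, 7, 1, 0, 11, 12, 13, 3, 9] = (0 14 3 8 7 5 6 15 9 1 10)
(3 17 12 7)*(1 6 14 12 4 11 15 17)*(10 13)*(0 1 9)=(0 1 6 14 12 7 3 9)(4 11 15 17)(10 13)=[1, 6, 2, 9, 11, 5, 14, 3, 8, 0, 13, 15, 7, 10, 12, 17, 16, 4]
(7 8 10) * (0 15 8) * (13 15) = (0 13 15 8 10 7) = [13, 1, 2, 3, 4, 5, 6, 0, 10, 9, 7, 11, 12, 15, 14, 8]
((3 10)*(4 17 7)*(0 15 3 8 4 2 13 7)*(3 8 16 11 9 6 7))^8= (0 4 15 17 8)(2 7 6 9 11 16 10 3 13)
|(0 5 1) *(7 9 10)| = 3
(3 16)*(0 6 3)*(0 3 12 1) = (0 6 12 1)(3 16) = [6, 0, 2, 16, 4, 5, 12, 7, 8, 9, 10, 11, 1, 13, 14, 15, 3]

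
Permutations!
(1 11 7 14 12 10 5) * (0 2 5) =(0 2 5 1 11 7 14 12 10) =[2, 11, 5, 3, 4, 1, 6, 14, 8, 9, 0, 7, 10, 13, 12]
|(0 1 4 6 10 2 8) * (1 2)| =|(0 2 8)(1 4 6 10)| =12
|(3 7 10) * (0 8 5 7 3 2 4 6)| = |(0 8 5 7 10 2 4 6)| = 8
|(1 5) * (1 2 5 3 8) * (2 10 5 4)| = |(1 3 8)(2 4)(5 10)| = 6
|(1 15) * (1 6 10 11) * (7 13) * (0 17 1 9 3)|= 18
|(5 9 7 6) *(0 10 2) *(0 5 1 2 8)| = |(0 10 8)(1 2 5 9 7 6)| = 6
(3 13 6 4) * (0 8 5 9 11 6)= (0 8 5 9 11 6 4 3 13)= [8, 1, 2, 13, 3, 9, 4, 7, 5, 11, 10, 6, 12, 0]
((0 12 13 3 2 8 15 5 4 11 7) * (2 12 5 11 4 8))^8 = (0 8 11)(3 13 12)(5 15 7)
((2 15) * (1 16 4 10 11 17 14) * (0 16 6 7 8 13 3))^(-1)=(0 3 13 8 7 6 1 14 17 11 10 4 16)(2 15)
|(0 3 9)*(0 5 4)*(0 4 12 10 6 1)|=8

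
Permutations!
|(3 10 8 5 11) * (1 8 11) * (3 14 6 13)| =6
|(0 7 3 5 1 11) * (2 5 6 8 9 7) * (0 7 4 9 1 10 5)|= |(0 2)(1 11 7 3 6 8)(4 9)(5 10)|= 6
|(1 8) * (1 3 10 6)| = 5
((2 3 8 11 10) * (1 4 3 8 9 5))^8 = (11)(1 9 4 5 3)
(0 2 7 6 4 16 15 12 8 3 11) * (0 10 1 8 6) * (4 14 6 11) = (0 2 7)(1 8 3 4 16 15 12 11 10)(6 14) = [2, 8, 7, 4, 16, 5, 14, 0, 3, 9, 1, 10, 11, 13, 6, 12, 15]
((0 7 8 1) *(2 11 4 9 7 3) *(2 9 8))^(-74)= (0 8 11 7 3 1 4 2 9)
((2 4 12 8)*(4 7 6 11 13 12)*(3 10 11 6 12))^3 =(2 8 12 7)(3 13 11 10)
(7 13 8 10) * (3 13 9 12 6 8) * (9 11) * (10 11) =(3 13)(6 8 11 9 12)(7 10) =[0, 1, 2, 13, 4, 5, 8, 10, 11, 12, 7, 9, 6, 3]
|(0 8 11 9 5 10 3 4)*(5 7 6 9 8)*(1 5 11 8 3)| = |(0 11 3 4)(1 5 10)(6 9 7)| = 12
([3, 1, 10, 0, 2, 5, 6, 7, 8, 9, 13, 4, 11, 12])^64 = [0, 1, 11, 3, 12, 5, 6, 7, 8, 9, 4, 13, 10, 2]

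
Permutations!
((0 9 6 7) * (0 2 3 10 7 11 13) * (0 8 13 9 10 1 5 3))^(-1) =((0 10 7 2)(1 5 3)(6 11 9)(8 13))^(-1) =(0 2 7 10)(1 3 5)(6 9 11)(8 13)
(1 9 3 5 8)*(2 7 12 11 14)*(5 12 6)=(1 9 3 12 11 14 2 7 6 5 8)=[0, 9, 7, 12, 4, 8, 5, 6, 1, 3, 10, 14, 11, 13, 2]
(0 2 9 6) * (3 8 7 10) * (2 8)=(0 8 7 10 3 2 9 6)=[8, 1, 9, 2, 4, 5, 0, 10, 7, 6, 3]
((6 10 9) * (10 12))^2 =((6 12 10 9))^2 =(6 10)(9 12)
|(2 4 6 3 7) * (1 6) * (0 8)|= |(0 8)(1 6 3 7 2 4)|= 6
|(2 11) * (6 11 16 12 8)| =6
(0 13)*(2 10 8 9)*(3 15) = (0 13)(2 10 8 9)(3 15) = [13, 1, 10, 15, 4, 5, 6, 7, 9, 2, 8, 11, 12, 0, 14, 3]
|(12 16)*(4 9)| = |(4 9)(12 16)| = 2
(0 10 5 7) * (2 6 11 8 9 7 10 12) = (0 12 2 6 11 8 9 7)(5 10) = [12, 1, 6, 3, 4, 10, 11, 0, 9, 7, 5, 8, 2]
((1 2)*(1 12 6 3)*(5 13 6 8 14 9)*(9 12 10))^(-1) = ((1 2 10 9 5 13 6 3)(8 14 12))^(-1) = (1 3 6 13 5 9 10 2)(8 12 14)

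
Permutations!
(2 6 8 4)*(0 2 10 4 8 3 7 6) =(0 2)(3 7 6)(4 10) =[2, 1, 0, 7, 10, 5, 3, 6, 8, 9, 4]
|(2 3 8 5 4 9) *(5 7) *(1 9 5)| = |(1 9 2 3 8 7)(4 5)| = 6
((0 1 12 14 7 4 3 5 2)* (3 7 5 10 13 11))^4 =((0 1 12 14 5 2)(3 10 13 11)(4 7))^4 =(0 5 12)(1 2 14)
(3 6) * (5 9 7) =[0, 1, 2, 6, 4, 9, 3, 5, 8, 7] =(3 6)(5 9 7)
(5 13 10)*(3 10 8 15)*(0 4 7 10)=(0 4 7 10 5 13 8 15 3)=[4, 1, 2, 0, 7, 13, 6, 10, 15, 9, 5, 11, 12, 8, 14, 3]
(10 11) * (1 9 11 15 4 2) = [0, 9, 1, 3, 2, 5, 6, 7, 8, 11, 15, 10, 12, 13, 14, 4] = (1 9 11 10 15 4 2)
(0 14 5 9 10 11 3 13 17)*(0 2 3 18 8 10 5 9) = [14, 1, 3, 13, 4, 0, 6, 7, 10, 5, 11, 18, 12, 17, 9, 15, 16, 2, 8] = (0 14 9 5)(2 3 13 17)(8 10 11 18)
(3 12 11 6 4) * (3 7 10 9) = (3 12 11 6 4 7 10 9) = [0, 1, 2, 12, 7, 5, 4, 10, 8, 3, 9, 6, 11]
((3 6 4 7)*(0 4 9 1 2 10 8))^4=(0 6 10 7 1)(2 4 9 8 3)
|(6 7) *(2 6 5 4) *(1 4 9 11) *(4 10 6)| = |(1 10 6 7 5 9 11)(2 4)| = 14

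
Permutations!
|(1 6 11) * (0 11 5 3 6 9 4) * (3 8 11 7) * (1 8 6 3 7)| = 4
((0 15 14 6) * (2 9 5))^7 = (0 6 14 15)(2 9 5)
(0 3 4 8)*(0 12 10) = (0 3 4 8 12 10) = [3, 1, 2, 4, 8, 5, 6, 7, 12, 9, 0, 11, 10]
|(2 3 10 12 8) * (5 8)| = 6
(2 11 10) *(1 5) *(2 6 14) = (1 5)(2 11 10 6 14) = [0, 5, 11, 3, 4, 1, 14, 7, 8, 9, 6, 10, 12, 13, 2]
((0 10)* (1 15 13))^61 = (0 10)(1 15 13)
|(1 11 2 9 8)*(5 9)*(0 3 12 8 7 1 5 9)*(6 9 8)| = 11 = |(0 3 12 6 9 7 1 11 2 8 5)|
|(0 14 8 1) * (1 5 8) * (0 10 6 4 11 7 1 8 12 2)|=6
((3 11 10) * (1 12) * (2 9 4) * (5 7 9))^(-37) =(1 12)(2 9 5 4 7)(3 10 11)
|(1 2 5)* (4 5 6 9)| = |(1 2 6 9 4 5)| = 6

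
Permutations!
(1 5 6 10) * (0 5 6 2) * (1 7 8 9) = (0 5 2)(1 6 10 7 8 9) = [5, 6, 0, 3, 4, 2, 10, 8, 9, 1, 7]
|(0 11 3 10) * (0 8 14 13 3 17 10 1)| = 9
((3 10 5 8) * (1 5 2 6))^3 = (1 3 6 8 2 5 10) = ((1 5 8 3 10 2 6))^3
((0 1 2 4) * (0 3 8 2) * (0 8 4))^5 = (0 1 8 2)(3 4)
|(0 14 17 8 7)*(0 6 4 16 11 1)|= 10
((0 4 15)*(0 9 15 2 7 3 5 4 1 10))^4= (15)(0 1 10)(2 4 5 3 7)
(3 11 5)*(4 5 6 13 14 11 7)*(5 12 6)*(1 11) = (1 11 5 3 7 4 12 6 13 14) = [0, 11, 2, 7, 12, 3, 13, 4, 8, 9, 10, 5, 6, 14, 1]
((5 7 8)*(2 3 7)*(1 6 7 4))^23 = ((1 6 7 8 5 2 3 4))^23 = (1 4 3 2 5 8 7 6)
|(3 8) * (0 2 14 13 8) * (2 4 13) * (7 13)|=|(0 4 7 13 8 3)(2 14)|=6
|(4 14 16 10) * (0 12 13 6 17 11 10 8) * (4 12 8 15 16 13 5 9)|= 10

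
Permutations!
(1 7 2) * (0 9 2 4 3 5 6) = [9, 7, 1, 5, 3, 6, 0, 4, 8, 2] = (0 9 2 1 7 4 3 5 6)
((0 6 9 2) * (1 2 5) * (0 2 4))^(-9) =(0 5)(1 6)(4 9)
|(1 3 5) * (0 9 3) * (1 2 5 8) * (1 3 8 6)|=|(0 9 8 3 6 1)(2 5)|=6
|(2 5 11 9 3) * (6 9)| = |(2 5 11 6 9 3)| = 6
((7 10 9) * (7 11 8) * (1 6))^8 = (7 11 10 8 9)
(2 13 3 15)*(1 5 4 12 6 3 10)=(1 5 4 12 6 3 15 2 13 10)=[0, 5, 13, 15, 12, 4, 3, 7, 8, 9, 1, 11, 6, 10, 14, 2]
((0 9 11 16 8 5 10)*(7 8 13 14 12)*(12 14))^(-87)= (0 16 7 10 11 12 5 9 13 8)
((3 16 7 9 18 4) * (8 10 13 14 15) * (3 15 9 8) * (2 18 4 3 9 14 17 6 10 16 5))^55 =(2 5 3 18)(4 15 9)(6 17 13 10)(7 8 16)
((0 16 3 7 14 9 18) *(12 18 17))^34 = (0 12 9 7 16 18 17 14 3)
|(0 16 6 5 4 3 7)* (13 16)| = 8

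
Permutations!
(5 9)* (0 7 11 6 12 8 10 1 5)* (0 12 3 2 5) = (0 7 11 6 3 2 5 9 12 8 10 1) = [7, 0, 5, 2, 4, 9, 3, 11, 10, 12, 1, 6, 8]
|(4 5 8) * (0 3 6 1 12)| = |(0 3 6 1 12)(4 5 8)| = 15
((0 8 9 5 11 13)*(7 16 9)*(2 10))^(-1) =(0 13 11 5 9 16 7 8)(2 10) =((0 8 7 16 9 5 11 13)(2 10))^(-1)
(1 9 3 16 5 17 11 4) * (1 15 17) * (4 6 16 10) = (1 9 3 10 4 15 17 11 6 16 5) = [0, 9, 2, 10, 15, 1, 16, 7, 8, 3, 4, 6, 12, 13, 14, 17, 5, 11]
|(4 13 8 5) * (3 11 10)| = 12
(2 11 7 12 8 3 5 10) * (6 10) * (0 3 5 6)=(0 3 6 10 2 11 7 12 8 5)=[3, 1, 11, 6, 4, 0, 10, 12, 5, 9, 2, 7, 8]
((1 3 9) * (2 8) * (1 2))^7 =((1 3 9 2 8))^7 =(1 9 8 3 2)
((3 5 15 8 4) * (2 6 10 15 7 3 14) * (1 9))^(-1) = (1 9)(2 14 4 8 15 10 6)(3 7 5)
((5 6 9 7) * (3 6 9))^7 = ((3 6)(5 9 7))^7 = (3 6)(5 9 7)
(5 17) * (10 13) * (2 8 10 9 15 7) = [0, 1, 8, 3, 4, 17, 6, 2, 10, 15, 13, 11, 12, 9, 14, 7, 16, 5] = (2 8 10 13 9 15 7)(5 17)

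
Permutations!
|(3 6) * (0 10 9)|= 6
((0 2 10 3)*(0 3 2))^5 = (2 10)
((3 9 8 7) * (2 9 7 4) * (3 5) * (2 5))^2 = ((2 9 8 4 5 3 7))^2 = (2 8 5 7 9 4 3)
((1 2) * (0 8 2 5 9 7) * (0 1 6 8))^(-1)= ((1 5 9 7)(2 6 8))^(-1)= (1 7 9 5)(2 8 6)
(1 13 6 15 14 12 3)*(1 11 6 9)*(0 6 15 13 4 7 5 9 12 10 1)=[6, 4, 2, 11, 7, 9, 13, 5, 8, 0, 1, 15, 3, 12, 10, 14]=(0 6 13 12 3 11 15 14 10 1 4 7 5 9)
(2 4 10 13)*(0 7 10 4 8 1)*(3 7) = [3, 0, 8, 7, 4, 5, 6, 10, 1, 9, 13, 11, 12, 2] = (0 3 7 10 13 2 8 1)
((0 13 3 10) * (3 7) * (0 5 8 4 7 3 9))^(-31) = ((0 13 3 10 5 8 4 7 9))^(-31) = (0 8 13 4 3 7 10 9 5)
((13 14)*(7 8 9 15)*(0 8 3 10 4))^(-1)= (0 4 10 3 7 15 9 8)(13 14)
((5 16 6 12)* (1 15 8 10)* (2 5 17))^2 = ((1 15 8 10)(2 5 16 6 12 17))^2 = (1 8)(2 16 12)(5 6 17)(10 15)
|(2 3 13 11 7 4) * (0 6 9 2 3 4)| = 9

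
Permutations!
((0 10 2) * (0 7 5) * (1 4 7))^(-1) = (0 5 7 4 1 2 10)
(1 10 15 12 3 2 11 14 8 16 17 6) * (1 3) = (1 10 15 12)(2 11 14 8 16 17 6 3) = [0, 10, 11, 2, 4, 5, 3, 7, 16, 9, 15, 14, 1, 13, 8, 12, 17, 6]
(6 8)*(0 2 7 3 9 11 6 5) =(0 2 7 3 9 11 6 8 5) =[2, 1, 7, 9, 4, 0, 8, 3, 5, 11, 10, 6]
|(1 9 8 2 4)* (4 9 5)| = |(1 5 4)(2 9 8)| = 3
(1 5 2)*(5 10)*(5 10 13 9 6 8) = (1 13 9 6 8 5 2) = [0, 13, 1, 3, 4, 2, 8, 7, 5, 6, 10, 11, 12, 9]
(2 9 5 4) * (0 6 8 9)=(0 6 8 9 5 4 2)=[6, 1, 0, 3, 2, 4, 8, 7, 9, 5]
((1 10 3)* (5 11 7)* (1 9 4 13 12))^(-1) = ((1 10 3 9 4 13 12)(5 11 7))^(-1) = (1 12 13 4 9 3 10)(5 7 11)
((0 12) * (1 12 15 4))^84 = ((0 15 4 1 12))^84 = (0 12 1 4 15)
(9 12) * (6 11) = (6 11)(9 12) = [0, 1, 2, 3, 4, 5, 11, 7, 8, 12, 10, 6, 9]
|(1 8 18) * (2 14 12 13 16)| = 15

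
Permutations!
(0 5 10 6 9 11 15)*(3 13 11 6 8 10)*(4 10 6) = (0 5 3 13 11 15)(4 10 8 6 9) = [5, 1, 2, 13, 10, 3, 9, 7, 6, 4, 8, 15, 12, 11, 14, 0]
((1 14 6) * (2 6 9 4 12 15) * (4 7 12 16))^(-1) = (1 6 2 15 12 7 9 14)(4 16)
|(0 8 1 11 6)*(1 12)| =|(0 8 12 1 11 6)| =6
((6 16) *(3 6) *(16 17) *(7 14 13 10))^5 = (3 6 17 16)(7 14 13 10)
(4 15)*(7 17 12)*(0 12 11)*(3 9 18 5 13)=(0 12 7 17 11)(3 9 18 5 13)(4 15)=[12, 1, 2, 9, 15, 13, 6, 17, 8, 18, 10, 0, 7, 3, 14, 4, 16, 11, 5]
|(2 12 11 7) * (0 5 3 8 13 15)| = 12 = |(0 5 3 8 13 15)(2 12 11 7)|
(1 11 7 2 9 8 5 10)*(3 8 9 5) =(1 11 7 2 5 10)(3 8) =[0, 11, 5, 8, 4, 10, 6, 2, 3, 9, 1, 7]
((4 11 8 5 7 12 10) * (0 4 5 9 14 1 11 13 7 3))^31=((0 4 13 7 12 10 5 3)(1 11 8 9 14))^31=(0 3 5 10 12 7 13 4)(1 11 8 9 14)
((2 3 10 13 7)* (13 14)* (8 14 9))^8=(14)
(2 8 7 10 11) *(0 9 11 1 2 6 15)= [9, 2, 8, 3, 4, 5, 15, 10, 7, 11, 1, 6, 12, 13, 14, 0]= (0 9 11 6 15)(1 2 8 7 10)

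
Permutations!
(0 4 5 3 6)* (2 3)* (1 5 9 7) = (0 4 9 7 1 5 2 3 6) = [4, 5, 3, 6, 9, 2, 0, 1, 8, 7]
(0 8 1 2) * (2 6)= (0 8 1 6 2)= [8, 6, 0, 3, 4, 5, 2, 7, 1]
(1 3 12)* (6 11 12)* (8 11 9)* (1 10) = (1 3 6 9 8 11 12 10) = [0, 3, 2, 6, 4, 5, 9, 7, 11, 8, 1, 12, 10]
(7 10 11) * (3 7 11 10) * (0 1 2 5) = (11)(0 1 2 5)(3 7) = [1, 2, 5, 7, 4, 0, 6, 3, 8, 9, 10, 11]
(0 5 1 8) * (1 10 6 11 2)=(0 5 10 6 11 2 1 8)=[5, 8, 1, 3, 4, 10, 11, 7, 0, 9, 6, 2]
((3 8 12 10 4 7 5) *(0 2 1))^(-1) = ((0 2 1)(3 8 12 10 4 7 5))^(-1) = (0 1 2)(3 5 7 4 10 12 8)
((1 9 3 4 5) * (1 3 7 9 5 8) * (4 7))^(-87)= (1 9 5 4 3 8 7)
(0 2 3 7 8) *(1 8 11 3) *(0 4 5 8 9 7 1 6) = (0 2 6)(1 9 7 11 3)(4 5 8) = [2, 9, 6, 1, 5, 8, 0, 11, 4, 7, 10, 3]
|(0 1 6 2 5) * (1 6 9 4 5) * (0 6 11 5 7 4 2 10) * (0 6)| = |(0 11 5)(1 9 2)(4 7)(6 10)| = 6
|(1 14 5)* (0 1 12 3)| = 6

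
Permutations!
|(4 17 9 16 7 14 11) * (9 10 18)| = |(4 17 10 18 9 16 7 14 11)| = 9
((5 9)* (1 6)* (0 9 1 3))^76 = ((0 9 5 1 6 3))^76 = (0 6 5)(1 9 3)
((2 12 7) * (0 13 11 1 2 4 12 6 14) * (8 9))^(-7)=((0 13 11 1 2 6 14)(4 12 7)(8 9))^(-7)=(14)(4 7 12)(8 9)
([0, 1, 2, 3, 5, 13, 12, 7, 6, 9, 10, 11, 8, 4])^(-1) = (4 13 5)(6 8 12)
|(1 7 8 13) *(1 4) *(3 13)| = 6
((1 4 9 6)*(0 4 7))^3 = ((0 4 9 6 1 7))^3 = (0 6)(1 4)(7 9)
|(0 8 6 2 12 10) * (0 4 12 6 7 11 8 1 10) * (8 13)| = |(0 1 10 4 12)(2 6)(7 11 13 8)| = 20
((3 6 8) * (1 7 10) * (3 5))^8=(1 10 7)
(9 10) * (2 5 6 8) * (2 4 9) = (2 5 6 8 4 9 10) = [0, 1, 5, 3, 9, 6, 8, 7, 4, 10, 2]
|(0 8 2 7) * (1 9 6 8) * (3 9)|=|(0 1 3 9 6 8 2 7)|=8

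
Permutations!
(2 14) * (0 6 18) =(0 6 18)(2 14) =[6, 1, 14, 3, 4, 5, 18, 7, 8, 9, 10, 11, 12, 13, 2, 15, 16, 17, 0]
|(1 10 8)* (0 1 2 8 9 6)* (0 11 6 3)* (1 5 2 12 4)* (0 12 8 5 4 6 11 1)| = |(0 4)(1 10 9 3 12 6)(2 5)| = 6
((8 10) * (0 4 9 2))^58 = ((0 4 9 2)(8 10))^58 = (10)(0 9)(2 4)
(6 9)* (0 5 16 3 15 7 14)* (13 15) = (0 5 16 3 13 15 7 14)(6 9) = [5, 1, 2, 13, 4, 16, 9, 14, 8, 6, 10, 11, 12, 15, 0, 7, 3]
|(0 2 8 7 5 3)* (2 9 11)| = 8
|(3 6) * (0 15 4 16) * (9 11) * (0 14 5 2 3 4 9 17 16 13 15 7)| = 12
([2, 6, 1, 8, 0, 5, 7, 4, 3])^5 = (0 4 7 6 1 2)(3 8)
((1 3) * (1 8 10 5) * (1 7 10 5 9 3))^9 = ((3 8 5 7 10 9))^9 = (3 7)(5 9)(8 10)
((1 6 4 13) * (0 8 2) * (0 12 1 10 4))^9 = ((0 8 2 12 1 6)(4 13 10))^9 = (13)(0 12)(1 8)(2 6)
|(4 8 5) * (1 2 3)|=|(1 2 3)(4 8 5)|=3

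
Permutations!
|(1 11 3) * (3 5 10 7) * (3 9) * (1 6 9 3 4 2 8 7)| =|(1 11 5 10)(2 8 7 3 6 9 4)| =28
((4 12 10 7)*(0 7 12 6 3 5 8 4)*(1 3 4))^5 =(0 7)(1 3 5 8)(4 6)(10 12)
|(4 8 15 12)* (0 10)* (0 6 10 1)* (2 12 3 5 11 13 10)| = |(0 1)(2 12 4 8 15 3 5 11 13 10 6)| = 22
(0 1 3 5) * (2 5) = [1, 3, 5, 2, 4, 0] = (0 1 3 2 5)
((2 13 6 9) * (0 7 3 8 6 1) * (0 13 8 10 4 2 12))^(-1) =((0 7 3 10 4 2 8 6 9 12)(1 13))^(-1) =(0 12 9 6 8 2 4 10 3 7)(1 13)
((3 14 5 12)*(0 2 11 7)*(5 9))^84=(3 12 5 9 14)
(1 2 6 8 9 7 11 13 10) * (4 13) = (1 2 6 8 9 7 11 4 13 10) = [0, 2, 6, 3, 13, 5, 8, 11, 9, 7, 1, 4, 12, 10]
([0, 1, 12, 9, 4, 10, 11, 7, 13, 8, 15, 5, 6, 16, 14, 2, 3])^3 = [0, 1, 11, 13, 4, 2, 10, 7, 3, 16, 12, 15, 5, 9, 14, 6, 8]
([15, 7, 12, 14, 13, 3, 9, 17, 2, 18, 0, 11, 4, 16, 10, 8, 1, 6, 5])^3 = (0 2 13 7 9 3)(1 6 5 10 8 4)(12 16 17 18 14 15)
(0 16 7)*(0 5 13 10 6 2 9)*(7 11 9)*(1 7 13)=[16, 7, 13, 3, 4, 1, 2, 5, 8, 0, 6, 9, 12, 10, 14, 15, 11]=(0 16 11 9)(1 7 5)(2 13 10 6)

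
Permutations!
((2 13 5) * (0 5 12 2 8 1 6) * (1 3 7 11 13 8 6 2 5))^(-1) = (0 6 5 12 13 11 7 3 8 2 1) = ((0 1 2 8 3 7 11 13 12 5 6))^(-1)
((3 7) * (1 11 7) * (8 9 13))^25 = ((1 11 7 3)(8 9 13))^25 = (1 11 7 3)(8 9 13)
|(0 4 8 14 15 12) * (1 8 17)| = 8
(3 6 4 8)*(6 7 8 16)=(3 7 8)(4 16 6)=[0, 1, 2, 7, 16, 5, 4, 8, 3, 9, 10, 11, 12, 13, 14, 15, 6]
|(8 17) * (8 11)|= |(8 17 11)|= 3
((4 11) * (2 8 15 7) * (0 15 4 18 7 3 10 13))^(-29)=(0 15 3 10 13)(2 8 4 11 18 7)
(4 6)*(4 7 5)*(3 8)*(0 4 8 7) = (0 4 6)(3 7 5 8) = [4, 1, 2, 7, 6, 8, 0, 5, 3]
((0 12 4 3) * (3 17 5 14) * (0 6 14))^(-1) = (0 5 17 4 12)(3 14 6)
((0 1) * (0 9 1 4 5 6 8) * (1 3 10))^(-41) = ((0 4 5 6 8)(1 9 3 10))^(-41) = (0 8 6 5 4)(1 10 3 9)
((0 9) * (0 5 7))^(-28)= (9)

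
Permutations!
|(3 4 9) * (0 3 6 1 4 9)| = |(0 3 9 6 1 4)| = 6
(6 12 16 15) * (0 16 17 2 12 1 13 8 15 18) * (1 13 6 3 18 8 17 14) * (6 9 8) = [16, 9, 12, 18, 4, 5, 13, 7, 15, 8, 10, 11, 14, 17, 1, 3, 6, 2, 0] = (0 16 6 13 17 2 12 14 1 9 8 15 3 18)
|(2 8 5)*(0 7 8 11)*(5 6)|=|(0 7 8 6 5 2 11)|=7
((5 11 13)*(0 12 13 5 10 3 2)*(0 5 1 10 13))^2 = ((13)(0 12)(1 10 3 2 5 11))^2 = (13)(1 3 5)(2 11 10)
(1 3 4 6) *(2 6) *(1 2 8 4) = (1 3)(2 6)(4 8) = [0, 3, 6, 1, 8, 5, 2, 7, 4]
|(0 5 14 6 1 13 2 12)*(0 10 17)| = |(0 5 14 6 1 13 2 12 10 17)| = 10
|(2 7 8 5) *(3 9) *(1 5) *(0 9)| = 15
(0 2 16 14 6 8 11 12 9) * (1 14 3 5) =(0 2 16 3 5 1 14 6 8 11 12 9) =[2, 14, 16, 5, 4, 1, 8, 7, 11, 0, 10, 12, 9, 13, 6, 15, 3]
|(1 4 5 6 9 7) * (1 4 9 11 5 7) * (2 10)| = |(1 9)(2 10)(4 7)(5 6 11)| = 6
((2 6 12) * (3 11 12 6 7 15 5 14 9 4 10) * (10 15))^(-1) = (2 12 11 3 10 7)(4 9 14 5 15)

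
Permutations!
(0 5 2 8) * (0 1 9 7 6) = (0 5 2 8 1 9 7 6) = [5, 9, 8, 3, 4, 2, 0, 6, 1, 7]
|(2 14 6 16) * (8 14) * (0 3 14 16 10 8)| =8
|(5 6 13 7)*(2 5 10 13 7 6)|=4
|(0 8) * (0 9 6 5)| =5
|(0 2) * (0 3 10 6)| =|(0 2 3 10 6)| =5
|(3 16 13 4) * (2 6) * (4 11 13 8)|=4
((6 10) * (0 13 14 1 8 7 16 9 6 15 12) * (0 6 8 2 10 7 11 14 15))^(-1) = ((0 13 15 12 6 7 16 9 8 11 14 1 2 10))^(-1) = (0 10 2 1 14 11 8 9 16 7 6 12 15 13)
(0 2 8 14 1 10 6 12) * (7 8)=[2, 10, 7, 3, 4, 5, 12, 8, 14, 9, 6, 11, 0, 13, 1]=(0 2 7 8 14 1 10 6 12)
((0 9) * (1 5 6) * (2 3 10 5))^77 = ((0 9)(1 2 3 10 5 6))^77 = (0 9)(1 6 5 10 3 2)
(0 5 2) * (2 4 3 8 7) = (0 5 4 3 8 7 2) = [5, 1, 0, 8, 3, 4, 6, 2, 7]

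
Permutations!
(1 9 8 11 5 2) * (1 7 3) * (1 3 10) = (1 9 8 11 5 2 7 10) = [0, 9, 7, 3, 4, 2, 6, 10, 11, 8, 1, 5]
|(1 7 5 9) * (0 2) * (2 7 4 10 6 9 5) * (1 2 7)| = 7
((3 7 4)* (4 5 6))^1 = ((3 7 5 6 4))^1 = (3 7 5 6 4)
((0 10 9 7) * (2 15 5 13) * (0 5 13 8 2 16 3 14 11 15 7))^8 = (0 9 10)(3 11 13)(14 15 16)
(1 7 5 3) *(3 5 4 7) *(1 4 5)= (1 3 4 7 5)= [0, 3, 2, 4, 7, 1, 6, 5]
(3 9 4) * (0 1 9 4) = (0 1 9)(3 4) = [1, 9, 2, 4, 3, 5, 6, 7, 8, 0]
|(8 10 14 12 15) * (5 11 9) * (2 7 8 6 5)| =11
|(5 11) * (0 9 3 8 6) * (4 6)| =6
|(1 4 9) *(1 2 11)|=|(1 4 9 2 11)|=5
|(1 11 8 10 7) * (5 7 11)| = |(1 5 7)(8 10 11)| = 3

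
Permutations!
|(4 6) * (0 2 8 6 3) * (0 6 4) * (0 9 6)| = |(0 2 8 4 3)(6 9)| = 10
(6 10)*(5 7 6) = [0, 1, 2, 3, 4, 7, 10, 6, 8, 9, 5] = (5 7 6 10)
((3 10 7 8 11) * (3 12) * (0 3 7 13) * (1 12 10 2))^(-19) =(0 3 2 1 12 7 8 11 10 13)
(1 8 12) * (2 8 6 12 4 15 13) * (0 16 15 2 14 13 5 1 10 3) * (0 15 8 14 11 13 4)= (0 16 8)(1 6 12 10 3 15 5)(2 14 4)(11 13)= [16, 6, 14, 15, 2, 1, 12, 7, 0, 9, 3, 13, 10, 11, 4, 5, 8]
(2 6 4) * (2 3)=[0, 1, 6, 2, 3, 5, 4]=(2 6 4 3)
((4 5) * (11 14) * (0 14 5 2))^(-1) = (0 2 4 5 11 14)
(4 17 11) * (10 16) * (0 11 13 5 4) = [11, 1, 2, 3, 17, 4, 6, 7, 8, 9, 16, 0, 12, 5, 14, 15, 10, 13] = (0 11)(4 17 13 5)(10 16)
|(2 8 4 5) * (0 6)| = 4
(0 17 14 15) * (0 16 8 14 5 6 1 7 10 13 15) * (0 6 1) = (0 17 5 1 7 10 13 15 16 8 14 6) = [17, 7, 2, 3, 4, 1, 0, 10, 14, 9, 13, 11, 12, 15, 6, 16, 8, 5]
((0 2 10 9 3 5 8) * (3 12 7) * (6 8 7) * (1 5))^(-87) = ((0 2 10 9 12 6 8)(1 5 7 3))^(-87) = (0 12 2 6 10 8 9)(1 5 7 3)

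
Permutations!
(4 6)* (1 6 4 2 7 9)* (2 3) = (1 6 3 2 7 9) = [0, 6, 7, 2, 4, 5, 3, 9, 8, 1]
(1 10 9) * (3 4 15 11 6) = [0, 10, 2, 4, 15, 5, 3, 7, 8, 1, 9, 6, 12, 13, 14, 11] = (1 10 9)(3 4 15 11 6)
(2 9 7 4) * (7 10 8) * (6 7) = (2 9 10 8 6 7 4) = [0, 1, 9, 3, 2, 5, 7, 4, 6, 10, 8]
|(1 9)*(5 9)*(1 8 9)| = 2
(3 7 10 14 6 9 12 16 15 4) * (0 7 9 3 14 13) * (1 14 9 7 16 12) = (0 16 15 4 9 1 14 6 3 7 10 13) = [16, 14, 2, 7, 9, 5, 3, 10, 8, 1, 13, 11, 12, 0, 6, 4, 15]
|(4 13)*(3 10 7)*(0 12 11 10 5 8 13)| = |(0 12 11 10 7 3 5 8 13 4)| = 10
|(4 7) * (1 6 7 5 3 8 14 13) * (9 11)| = 18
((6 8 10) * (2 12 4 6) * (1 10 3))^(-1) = ((1 10 2 12 4 6 8 3))^(-1) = (1 3 8 6 4 12 2 10)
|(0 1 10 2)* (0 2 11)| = 4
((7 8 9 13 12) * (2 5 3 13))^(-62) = ((2 5 3 13 12 7 8 9))^(-62) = (2 3 12 8)(5 13 7 9)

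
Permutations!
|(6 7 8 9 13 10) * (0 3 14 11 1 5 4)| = |(0 3 14 11 1 5 4)(6 7 8 9 13 10)| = 42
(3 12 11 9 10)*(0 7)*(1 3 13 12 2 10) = (0 7)(1 3 2 10 13 12 11 9) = [7, 3, 10, 2, 4, 5, 6, 0, 8, 1, 13, 9, 11, 12]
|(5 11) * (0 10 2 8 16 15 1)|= 14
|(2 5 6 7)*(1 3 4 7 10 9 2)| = 20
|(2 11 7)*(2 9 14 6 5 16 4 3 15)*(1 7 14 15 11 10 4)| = 13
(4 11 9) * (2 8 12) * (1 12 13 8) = [0, 12, 1, 3, 11, 5, 6, 7, 13, 4, 10, 9, 2, 8] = (1 12 2)(4 11 9)(8 13)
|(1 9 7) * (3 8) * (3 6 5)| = 12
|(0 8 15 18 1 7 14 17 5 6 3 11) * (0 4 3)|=30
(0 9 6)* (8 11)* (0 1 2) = (0 9 6 1 2)(8 11) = [9, 2, 0, 3, 4, 5, 1, 7, 11, 6, 10, 8]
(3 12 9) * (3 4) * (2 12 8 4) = [0, 1, 12, 8, 3, 5, 6, 7, 4, 2, 10, 11, 9] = (2 12 9)(3 8 4)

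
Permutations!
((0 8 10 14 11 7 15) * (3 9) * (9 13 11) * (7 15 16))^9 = ((0 8 10 14 9 3 13 11 15)(7 16))^9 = (7 16)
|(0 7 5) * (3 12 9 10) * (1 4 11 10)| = |(0 7 5)(1 4 11 10 3 12 9)| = 21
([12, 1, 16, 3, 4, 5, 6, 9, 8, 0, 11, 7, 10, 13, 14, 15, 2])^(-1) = (0 9 7 11 10 12)(2 16)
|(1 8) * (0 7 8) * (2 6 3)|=12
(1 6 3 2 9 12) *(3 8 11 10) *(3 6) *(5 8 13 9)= (1 3 2 5 8 11 10 6 13 9 12)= [0, 3, 5, 2, 4, 8, 13, 7, 11, 12, 6, 10, 1, 9]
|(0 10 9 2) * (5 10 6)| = |(0 6 5 10 9 2)| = 6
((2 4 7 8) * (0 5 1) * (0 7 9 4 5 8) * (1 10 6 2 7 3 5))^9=((0 8 7)(1 3 5 10 6 2)(4 9))^9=(1 10)(2 5)(3 6)(4 9)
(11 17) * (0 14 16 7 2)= (0 14 16 7 2)(11 17)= [14, 1, 0, 3, 4, 5, 6, 2, 8, 9, 10, 17, 12, 13, 16, 15, 7, 11]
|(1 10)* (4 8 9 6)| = |(1 10)(4 8 9 6)| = 4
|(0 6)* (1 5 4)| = 6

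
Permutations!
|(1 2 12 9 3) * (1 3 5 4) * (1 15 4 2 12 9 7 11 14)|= 30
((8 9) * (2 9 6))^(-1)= ((2 9 8 6))^(-1)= (2 6 8 9)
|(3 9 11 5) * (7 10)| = 4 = |(3 9 11 5)(7 10)|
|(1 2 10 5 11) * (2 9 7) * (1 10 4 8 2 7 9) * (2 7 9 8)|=|(2 4)(5 11 10)(7 9 8)|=6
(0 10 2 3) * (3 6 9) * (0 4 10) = (2 6 9 3 4 10) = [0, 1, 6, 4, 10, 5, 9, 7, 8, 3, 2]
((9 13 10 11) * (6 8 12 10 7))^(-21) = (6 10 13 8 11 7 12 9)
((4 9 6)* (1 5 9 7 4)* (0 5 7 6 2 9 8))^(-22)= ((0 5 8)(1 7 4 6)(2 9))^(-22)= (9)(0 8 5)(1 4)(6 7)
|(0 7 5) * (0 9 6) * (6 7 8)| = 3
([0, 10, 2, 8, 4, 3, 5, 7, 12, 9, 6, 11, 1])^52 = (1 5 12 6 8 10 3)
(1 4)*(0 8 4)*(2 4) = (0 8 2 4 1) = [8, 0, 4, 3, 1, 5, 6, 7, 2]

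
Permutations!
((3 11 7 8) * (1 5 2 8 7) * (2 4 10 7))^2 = (1 4 7 8 11 5 10 2 3)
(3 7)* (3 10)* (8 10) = (3 7 8 10) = [0, 1, 2, 7, 4, 5, 6, 8, 10, 9, 3]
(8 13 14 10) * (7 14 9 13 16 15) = (7 14 10 8 16 15)(9 13) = [0, 1, 2, 3, 4, 5, 6, 14, 16, 13, 8, 11, 12, 9, 10, 7, 15]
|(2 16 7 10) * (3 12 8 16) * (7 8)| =|(2 3 12 7 10)(8 16)| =10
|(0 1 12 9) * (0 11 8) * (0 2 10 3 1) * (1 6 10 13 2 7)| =6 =|(1 12 9 11 8 7)(2 13)(3 6 10)|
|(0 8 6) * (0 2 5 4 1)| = |(0 8 6 2 5 4 1)| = 7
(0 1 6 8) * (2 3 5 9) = (0 1 6 8)(2 3 5 9) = [1, 6, 3, 5, 4, 9, 8, 7, 0, 2]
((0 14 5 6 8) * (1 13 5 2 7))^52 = ((0 14 2 7 1 13 5 6 8))^52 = (0 6 13 7 14 8 5 1 2)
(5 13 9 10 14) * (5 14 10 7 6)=(14)(5 13 9 7 6)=[0, 1, 2, 3, 4, 13, 5, 6, 8, 7, 10, 11, 12, 9, 14]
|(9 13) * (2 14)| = 2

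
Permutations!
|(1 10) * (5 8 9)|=|(1 10)(5 8 9)|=6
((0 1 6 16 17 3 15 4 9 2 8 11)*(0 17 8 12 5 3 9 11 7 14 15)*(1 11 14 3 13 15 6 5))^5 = ((0 11 17 9 2 12 1 5 13 15 4 14 6 16 8 7 3))^5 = (0 12 4 7 9 13 16 11 1 14 3 2 15 8 17 5 6)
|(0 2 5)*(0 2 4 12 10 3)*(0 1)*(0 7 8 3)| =|(0 4 12 10)(1 7 8 3)(2 5)| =4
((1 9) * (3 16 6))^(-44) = (3 16 6)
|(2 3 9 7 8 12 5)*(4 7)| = |(2 3 9 4 7 8 12 5)| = 8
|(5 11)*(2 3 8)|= |(2 3 8)(5 11)|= 6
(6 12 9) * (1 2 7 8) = (1 2 7 8)(6 12 9) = [0, 2, 7, 3, 4, 5, 12, 8, 1, 6, 10, 11, 9]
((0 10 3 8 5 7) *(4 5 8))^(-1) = (0 7 5 4 3 10)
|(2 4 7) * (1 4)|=4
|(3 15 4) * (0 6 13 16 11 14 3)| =9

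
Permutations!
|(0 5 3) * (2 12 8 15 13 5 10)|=9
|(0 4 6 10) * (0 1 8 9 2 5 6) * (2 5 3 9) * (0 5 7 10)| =|(0 4 5 6)(1 8 2 3 9 7 10)| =28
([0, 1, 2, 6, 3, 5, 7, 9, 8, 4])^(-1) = (3 4 9 7 6)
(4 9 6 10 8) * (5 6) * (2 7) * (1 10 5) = [0, 10, 7, 3, 9, 6, 5, 2, 4, 1, 8] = (1 10 8 4 9)(2 7)(5 6)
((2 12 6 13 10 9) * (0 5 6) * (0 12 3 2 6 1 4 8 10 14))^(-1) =((0 5 1 4 8 10 9 6 13 14)(2 3))^(-1) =(0 14 13 6 9 10 8 4 1 5)(2 3)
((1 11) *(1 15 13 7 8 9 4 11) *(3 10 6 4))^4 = ((3 10 6 4 11 15 13 7 8 9))^4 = (3 11 8 6 13)(4 7 10 15 9)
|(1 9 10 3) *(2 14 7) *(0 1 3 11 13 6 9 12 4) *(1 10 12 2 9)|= |(0 10 11 13 6 1 2 14 7 9 12 4)|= 12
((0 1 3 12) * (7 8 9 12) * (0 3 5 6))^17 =(0 1 5 6)(3 8 12 7 9)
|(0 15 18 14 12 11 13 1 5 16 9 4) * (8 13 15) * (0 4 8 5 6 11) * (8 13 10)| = 12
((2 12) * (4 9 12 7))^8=((2 7 4 9 12))^8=(2 9 7 12 4)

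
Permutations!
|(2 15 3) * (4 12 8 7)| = 12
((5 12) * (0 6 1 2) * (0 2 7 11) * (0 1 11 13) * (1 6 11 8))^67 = (0 1 11 7 6 13 8)(5 12)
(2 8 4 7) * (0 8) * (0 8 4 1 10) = (0 4 7 2 8 1 10) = [4, 10, 8, 3, 7, 5, 6, 2, 1, 9, 0]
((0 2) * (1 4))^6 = ((0 2)(1 4))^6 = (4)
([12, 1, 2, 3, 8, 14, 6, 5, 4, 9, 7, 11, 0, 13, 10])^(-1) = [12, 1, 2, 3, 8, 7, 6, 10, 4, 9, 14, 11, 0, 13, 5]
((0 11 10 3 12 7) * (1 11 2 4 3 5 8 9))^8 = (0 4 12)(1 10 8)(2 3 7)(5 9 11)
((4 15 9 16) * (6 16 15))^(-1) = ((4 6 16)(9 15))^(-1) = (4 16 6)(9 15)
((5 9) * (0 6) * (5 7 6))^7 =((0 5 9 7 6))^7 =(0 9 6 5 7)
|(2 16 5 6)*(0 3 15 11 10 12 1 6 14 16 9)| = 30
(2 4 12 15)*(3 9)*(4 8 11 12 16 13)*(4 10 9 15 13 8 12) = [0, 1, 12, 15, 16, 5, 6, 7, 11, 3, 9, 4, 13, 10, 14, 2, 8] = (2 12 13 10 9 3 15)(4 16 8 11)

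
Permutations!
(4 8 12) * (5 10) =[0, 1, 2, 3, 8, 10, 6, 7, 12, 9, 5, 11, 4] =(4 8 12)(5 10)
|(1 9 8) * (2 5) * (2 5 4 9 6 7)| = |(1 6 7 2 4 9 8)| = 7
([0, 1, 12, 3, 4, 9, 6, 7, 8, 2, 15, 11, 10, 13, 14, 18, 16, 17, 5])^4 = (2 18 12 5 10 9 15)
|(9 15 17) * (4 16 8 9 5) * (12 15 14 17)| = 14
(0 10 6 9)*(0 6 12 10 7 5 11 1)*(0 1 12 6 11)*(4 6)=(0 7 5)(4 6 9 11 12 10)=[7, 1, 2, 3, 6, 0, 9, 5, 8, 11, 4, 12, 10]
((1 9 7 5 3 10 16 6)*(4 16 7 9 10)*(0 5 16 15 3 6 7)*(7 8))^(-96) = ((0 5 6 1 10)(3 4 15)(7 16 8))^(-96) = (16)(0 10 1 6 5)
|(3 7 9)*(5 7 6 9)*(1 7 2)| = |(1 7 5 2)(3 6 9)| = 12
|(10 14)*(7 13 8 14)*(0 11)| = 10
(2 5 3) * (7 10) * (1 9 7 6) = (1 9 7 10 6)(2 5 3) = [0, 9, 5, 2, 4, 3, 1, 10, 8, 7, 6]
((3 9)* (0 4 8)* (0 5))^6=(9)(0 8)(4 5)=((0 4 8 5)(3 9))^6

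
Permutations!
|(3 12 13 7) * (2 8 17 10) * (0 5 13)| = 12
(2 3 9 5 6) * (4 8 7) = [0, 1, 3, 9, 8, 6, 2, 4, 7, 5] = (2 3 9 5 6)(4 8 7)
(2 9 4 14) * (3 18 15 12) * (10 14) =(2 9 4 10 14)(3 18 15 12) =[0, 1, 9, 18, 10, 5, 6, 7, 8, 4, 14, 11, 3, 13, 2, 12, 16, 17, 15]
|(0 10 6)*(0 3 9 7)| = 6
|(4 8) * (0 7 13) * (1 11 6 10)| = 12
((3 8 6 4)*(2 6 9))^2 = ((2 6 4 3 8 9))^2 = (2 4 8)(3 9 6)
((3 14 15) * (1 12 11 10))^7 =(1 10 11 12)(3 14 15)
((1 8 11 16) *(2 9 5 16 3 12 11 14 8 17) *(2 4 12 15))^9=(1 5 2 3 12 17 16 9 15 11 4)(8 14)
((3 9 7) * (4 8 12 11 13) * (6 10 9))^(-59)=(3 6 10 9 7)(4 8 12 11 13)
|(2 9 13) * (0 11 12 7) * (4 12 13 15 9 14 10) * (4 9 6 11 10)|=|(0 10 9 15 6 11 13 2 14 4 12 7)|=12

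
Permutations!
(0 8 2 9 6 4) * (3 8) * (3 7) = [7, 1, 9, 8, 0, 5, 4, 3, 2, 6] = (0 7 3 8 2 9 6 4)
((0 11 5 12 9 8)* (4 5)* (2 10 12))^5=((0 11 4 5 2 10 12 9 8))^5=(0 10 11 12 4 9 5 8 2)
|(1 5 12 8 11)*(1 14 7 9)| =8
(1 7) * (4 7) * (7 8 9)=(1 4 8 9 7)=[0, 4, 2, 3, 8, 5, 6, 1, 9, 7]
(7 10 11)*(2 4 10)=(2 4 10 11 7)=[0, 1, 4, 3, 10, 5, 6, 2, 8, 9, 11, 7]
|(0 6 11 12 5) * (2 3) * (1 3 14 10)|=|(0 6 11 12 5)(1 3 2 14 10)|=5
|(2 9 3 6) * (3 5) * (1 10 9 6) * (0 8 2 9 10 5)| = |(10)(0 8 2 6 9)(1 5 3)| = 15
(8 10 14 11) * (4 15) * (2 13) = (2 13)(4 15)(8 10 14 11) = [0, 1, 13, 3, 15, 5, 6, 7, 10, 9, 14, 8, 12, 2, 11, 4]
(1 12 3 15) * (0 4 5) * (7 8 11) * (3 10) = (0 4 5)(1 12 10 3 15)(7 8 11) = [4, 12, 2, 15, 5, 0, 6, 8, 11, 9, 3, 7, 10, 13, 14, 1]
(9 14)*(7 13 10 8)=(7 13 10 8)(9 14)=[0, 1, 2, 3, 4, 5, 6, 13, 7, 14, 8, 11, 12, 10, 9]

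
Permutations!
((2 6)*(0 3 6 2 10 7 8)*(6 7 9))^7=((0 3 7 8)(6 10 9))^7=(0 8 7 3)(6 10 9)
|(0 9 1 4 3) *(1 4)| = |(0 9 4 3)| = 4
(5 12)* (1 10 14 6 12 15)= (1 10 14 6 12 5 15)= [0, 10, 2, 3, 4, 15, 12, 7, 8, 9, 14, 11, 5, 13, 6, 1]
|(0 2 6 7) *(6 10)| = 5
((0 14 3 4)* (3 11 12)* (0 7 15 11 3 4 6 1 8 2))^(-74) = ((0 14 3 6 1 8 2)(4 7 15 11 12))^(-74) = (0 6 2 3 8 14 1)(4 7 15 11 12)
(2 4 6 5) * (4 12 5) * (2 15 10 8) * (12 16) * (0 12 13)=(0 12 5 15 10 8 2 16 13)(4 6)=[12, 1, 16, 3, 6, 15, 4, 7, 2, 9, 8, 11, 5, 0, 14, 10, 13]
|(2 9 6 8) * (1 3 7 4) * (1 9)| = |(1 3 7 4 9 6 8 2)| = 8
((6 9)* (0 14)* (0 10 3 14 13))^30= ((0 13)(3 14 10)(6 9))^30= (14)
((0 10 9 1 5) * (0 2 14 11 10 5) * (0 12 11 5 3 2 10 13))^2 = ((0 3 2 14 5 10 9 1 12 11 13))^2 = (0 2 5 9 12 13 3 14 10 1 11)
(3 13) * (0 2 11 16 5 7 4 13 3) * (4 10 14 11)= (0 2 4 13)(5 7 10 14 11 16)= [2, 1, 4, 3, 13, 7, 6, 10, 8, 9, 14, 16, 12, 0, 11, 15, 5]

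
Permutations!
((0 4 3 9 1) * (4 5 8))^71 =((0 5 8 4 3 9 1))^71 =(0 5 8 4 3 9 1)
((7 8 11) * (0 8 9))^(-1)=((0 8 11 7 9))^(-1)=(0 9 7 11 8)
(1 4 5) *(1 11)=[0, 4, 2, 3, 5, 11, 6, 7, 8, 9, 10, 1]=(1 4 5 11)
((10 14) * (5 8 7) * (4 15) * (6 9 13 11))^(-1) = ((4 15)(5 8 7)(6 9 13 11)(10 14))^(-1) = (4 15)(5 7 8)(6 11 13 9)(10 14)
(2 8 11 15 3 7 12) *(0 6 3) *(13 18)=(0 6 3 7 12 2 8 11 15)(13 18)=[6, 1, 8, 7, 4, 5, 3, 12, 11, 9, 10, 15, 2, 18, 14, 0, 16, 17, 13]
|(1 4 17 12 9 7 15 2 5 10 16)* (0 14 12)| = 13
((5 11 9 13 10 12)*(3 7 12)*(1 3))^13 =((1 3 7 12 5 11 9 13 10))^13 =(1 5 10 12 13 7 9 3 11)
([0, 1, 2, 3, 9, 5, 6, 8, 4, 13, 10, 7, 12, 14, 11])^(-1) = (4 8 7 11 14 13 9)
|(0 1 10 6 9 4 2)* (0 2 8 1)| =6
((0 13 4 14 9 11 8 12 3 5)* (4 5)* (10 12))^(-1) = ((0 13 5)(3 4 14 9 11 8 10 12))^(-1) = (0 5 13)(3 12 10 8 11 9 14 4)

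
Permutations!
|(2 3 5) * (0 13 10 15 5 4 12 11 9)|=|(0 13 10 15 5 2 3 4 12 11 9)|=11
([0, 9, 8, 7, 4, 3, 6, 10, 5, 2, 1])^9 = (1 9 2 8 5 3 7 10)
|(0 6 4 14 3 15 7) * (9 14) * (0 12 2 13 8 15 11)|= |(0 6 4 9 14 3 11)(2 13 8 15 7 12)|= 42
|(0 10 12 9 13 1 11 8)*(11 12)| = 4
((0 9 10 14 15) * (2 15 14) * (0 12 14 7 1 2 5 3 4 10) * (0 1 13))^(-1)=(0 13 7 14 12 15 2 1 9)(3 5 10 4)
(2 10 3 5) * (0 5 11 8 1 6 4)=(0 5 2 10 3 11 8 1 6 4)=[5, 6, 10, 11, 0, 2, 4, 7, 1, 9, 3, 8]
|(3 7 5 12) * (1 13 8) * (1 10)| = 4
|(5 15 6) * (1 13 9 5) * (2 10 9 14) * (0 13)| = 10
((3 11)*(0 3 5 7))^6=((0 3 11 5 7))^6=(0 3 11 5 7)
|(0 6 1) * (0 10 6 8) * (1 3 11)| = |(0 8)(1 10 6 3 11)| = 10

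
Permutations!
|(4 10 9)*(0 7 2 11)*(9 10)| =|(0 7 2 11)(4 9)| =4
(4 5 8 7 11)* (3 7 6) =(3 7 11 4 5 8 6) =[0, 1, 2, 7, 5, 8, 3, 11, 6, 9, 10, 4]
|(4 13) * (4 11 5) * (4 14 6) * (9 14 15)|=8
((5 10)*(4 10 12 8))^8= ((4 10 5 12 8))^8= (4 12 10 8 5)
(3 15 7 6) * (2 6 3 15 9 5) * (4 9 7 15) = [0, 1, 6, 7, 9, 2, 4, 3, 8, 5, 10, 11, 12, 13, 14, 15] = (15)(2 6 4 9 5)(3 7)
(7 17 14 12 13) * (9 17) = (7 9 17 14 12 13) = [0, 1, 2, 3, 4, 5, 6, 9, 8, 17, 10, 11, 13, 7, 12, 15, 16, 14]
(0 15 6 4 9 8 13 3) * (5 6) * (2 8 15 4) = (0 4 9 15 5 6 2 8 13 3) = [4, 1, 8, 0, 9, 6, 2, 7, 13, 15, 10, 11, 12, 3, 14, 5]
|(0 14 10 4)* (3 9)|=4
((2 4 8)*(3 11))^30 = (11)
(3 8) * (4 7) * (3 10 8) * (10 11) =(4 7)(8 11 10) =[0, 1, 2, 3, 7, 5, 6, 4, 11, 9, 8, 10]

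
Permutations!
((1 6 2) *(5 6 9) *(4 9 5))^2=((1 5 6 2)(4 9))^2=(9)(1 6)(2 5)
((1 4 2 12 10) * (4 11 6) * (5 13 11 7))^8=(1 12 4 11 5)(2 6 13 7 10)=((1 7 5 13 11 6 4 2 12 10))^8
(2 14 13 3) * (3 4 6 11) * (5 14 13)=(2 13 4 6 11 3)(5 14)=[0, 1, 13, 2, 6, 14, 11, 7, 8, 9, 10, 3, 12, 4, 5]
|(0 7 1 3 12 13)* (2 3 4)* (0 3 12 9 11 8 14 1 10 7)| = 10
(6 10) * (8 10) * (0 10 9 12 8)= (0 10 6)(8 9 12)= [10, 1, 2, 3, 4, 5, 0, 7, 9, 12, 6, 11, 8]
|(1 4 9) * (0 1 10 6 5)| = 7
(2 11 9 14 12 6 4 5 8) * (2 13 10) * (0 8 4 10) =(0 8 13)(2 11 9 14 12 6 10)(4 5) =[8, 1, 11, 3, 5, 4, 10, 7, 13, 14, 2, 9, 6, 0, 12]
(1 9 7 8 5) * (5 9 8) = (1 8 9 7 5) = [0, 8, 2, 3, 4, 1, 6, 5, 9, 7]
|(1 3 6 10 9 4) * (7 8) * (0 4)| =|(0 4 1 3 6 10 9)(7 8)| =14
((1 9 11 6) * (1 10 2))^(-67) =(1 2 10 6 11 9)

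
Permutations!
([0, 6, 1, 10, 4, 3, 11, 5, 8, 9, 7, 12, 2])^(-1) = (1 2 12 11 6)(3 5 7 10)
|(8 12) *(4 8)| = 3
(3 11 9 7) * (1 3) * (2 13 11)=(1 3 2 13 11 9 7)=[0, 3, 13, 2, 4, 5, 6, 1, 8, 7, 10, 9, 12, 11]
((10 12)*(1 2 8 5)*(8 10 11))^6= ((1 2 10 12 11 8 5))^6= (1 5 8 11 12 10 2)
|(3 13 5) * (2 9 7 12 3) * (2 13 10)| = |(2 9 7 12 3 10)(5 13)| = 6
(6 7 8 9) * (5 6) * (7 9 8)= (5 6 9)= [0, 1, 2, 3, 4, 6, 9, 7, 8, 5]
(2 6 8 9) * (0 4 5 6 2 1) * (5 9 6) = [4, 0, 2, 3, 9, 5, 8, 7, 6, 1] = (0 4 9 1)(6 8)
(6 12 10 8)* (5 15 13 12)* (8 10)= (5 15 13 12 8 6)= [0, 1, 2, 3, 4, 15, 5, 7, 6, 9, 10, 11, 8, 12, 14, 13]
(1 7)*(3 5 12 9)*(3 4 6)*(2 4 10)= [0, 7, 4, 5, 6, 12, 3, 1, 8, 10, 2, 11, 9]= (1 7)(2 4 6 3 5 12 9 10)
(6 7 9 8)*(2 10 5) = [0, 1, 10, 3, 4, 2, 7, 9, 6, 8, 5] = (2 10 5)(6 7 9 8)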